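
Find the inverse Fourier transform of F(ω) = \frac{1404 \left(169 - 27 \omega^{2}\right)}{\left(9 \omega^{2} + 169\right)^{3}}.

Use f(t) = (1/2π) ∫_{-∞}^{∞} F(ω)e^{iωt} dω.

f(t) = t^{2} e^{- \frac{13 \left|{t}\right|}{3}}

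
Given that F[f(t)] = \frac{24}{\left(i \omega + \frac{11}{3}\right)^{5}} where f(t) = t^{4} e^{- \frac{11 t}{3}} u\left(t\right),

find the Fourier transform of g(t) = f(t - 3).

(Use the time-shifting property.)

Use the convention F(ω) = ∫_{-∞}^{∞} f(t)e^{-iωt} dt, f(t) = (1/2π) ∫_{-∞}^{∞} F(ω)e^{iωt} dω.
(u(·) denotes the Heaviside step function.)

F[g](ω) = \frac{5832 e^{- 3 i \omega}}{\left(3 i \omega + 11\right)^{5}}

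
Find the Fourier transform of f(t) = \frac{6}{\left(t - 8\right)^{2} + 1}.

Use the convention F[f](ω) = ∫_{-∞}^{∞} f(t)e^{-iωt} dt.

F(ω) = 6 \pi e^{- 8 i \omega - \left|{\omega}\right|}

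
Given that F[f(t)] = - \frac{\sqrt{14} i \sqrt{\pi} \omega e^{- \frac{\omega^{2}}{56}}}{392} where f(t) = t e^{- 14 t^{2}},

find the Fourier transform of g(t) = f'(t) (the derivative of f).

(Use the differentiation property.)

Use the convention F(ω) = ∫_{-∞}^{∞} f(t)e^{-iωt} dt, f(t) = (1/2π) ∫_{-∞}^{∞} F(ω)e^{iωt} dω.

F[g](ω) = \frac{\sqrt{14} \sqrt{\pi} \omega^{2} e^{- \frac{\omega^{2}}{56}}}{392}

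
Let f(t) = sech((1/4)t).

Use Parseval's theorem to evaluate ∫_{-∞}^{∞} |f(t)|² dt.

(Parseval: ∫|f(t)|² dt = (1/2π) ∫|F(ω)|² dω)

∫|f(t)|² dt = 8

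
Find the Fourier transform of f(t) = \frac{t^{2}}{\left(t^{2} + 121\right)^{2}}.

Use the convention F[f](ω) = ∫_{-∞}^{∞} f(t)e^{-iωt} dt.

F(ω) = \frac{\pi \left(1 - 11 \left|{\omega}\right|\right) e^{- 11 \left|{\omega}\right|}}{22}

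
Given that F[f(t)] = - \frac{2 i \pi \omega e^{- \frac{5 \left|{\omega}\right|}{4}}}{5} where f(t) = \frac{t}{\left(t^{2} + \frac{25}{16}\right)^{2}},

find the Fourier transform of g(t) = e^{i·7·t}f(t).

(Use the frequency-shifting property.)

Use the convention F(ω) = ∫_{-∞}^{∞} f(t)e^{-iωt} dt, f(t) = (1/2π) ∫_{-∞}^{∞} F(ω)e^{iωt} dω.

F[g](ω) = \frac{2 i \pi \left(7 - \omega\right) e^{- \frac{5 \left|{\omega - 7}\right|}{4}}}{5}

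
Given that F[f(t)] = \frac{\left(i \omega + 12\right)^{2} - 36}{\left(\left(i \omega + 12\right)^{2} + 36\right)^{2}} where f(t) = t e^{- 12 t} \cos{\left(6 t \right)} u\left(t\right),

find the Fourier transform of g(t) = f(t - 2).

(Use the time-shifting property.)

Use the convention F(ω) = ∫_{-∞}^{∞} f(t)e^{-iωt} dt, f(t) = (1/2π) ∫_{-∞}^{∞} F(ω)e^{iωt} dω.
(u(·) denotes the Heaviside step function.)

F[g](ω) = \frac{\left(\left(i \omega + 12\right)^{2} - 36\right) e^{- 2 i \omega}}{\left(\left(i \omega + 12\right)^{2} + 36\right)^{2}}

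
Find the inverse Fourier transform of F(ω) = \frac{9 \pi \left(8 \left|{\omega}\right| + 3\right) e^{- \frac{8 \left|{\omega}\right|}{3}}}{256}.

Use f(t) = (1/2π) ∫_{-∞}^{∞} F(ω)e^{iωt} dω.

f(t) = \frac{4}{\left(t^{2} + \frac{64}{9}\right)^{2}}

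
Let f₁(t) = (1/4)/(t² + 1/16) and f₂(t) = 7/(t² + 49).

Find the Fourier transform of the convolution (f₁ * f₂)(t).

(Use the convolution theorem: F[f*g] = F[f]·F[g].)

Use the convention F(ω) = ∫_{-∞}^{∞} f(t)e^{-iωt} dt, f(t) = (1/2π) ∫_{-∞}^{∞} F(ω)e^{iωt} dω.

F[f₁*f₂](ω) = \pi^{2} e^{- \frac{29 \left|{\omega}\right|}{4}}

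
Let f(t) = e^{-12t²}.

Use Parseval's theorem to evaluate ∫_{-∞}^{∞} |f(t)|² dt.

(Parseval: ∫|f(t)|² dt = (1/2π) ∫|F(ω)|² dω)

∫|f(t)|² dt = \frac{\sqrt{6} \sqrt{\pi}}{12}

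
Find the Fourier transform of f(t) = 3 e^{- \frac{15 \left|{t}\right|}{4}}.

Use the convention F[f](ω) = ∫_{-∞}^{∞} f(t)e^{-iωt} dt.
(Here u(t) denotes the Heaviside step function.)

F(ω) = \frac{360}{16 \omega^{2} + 225}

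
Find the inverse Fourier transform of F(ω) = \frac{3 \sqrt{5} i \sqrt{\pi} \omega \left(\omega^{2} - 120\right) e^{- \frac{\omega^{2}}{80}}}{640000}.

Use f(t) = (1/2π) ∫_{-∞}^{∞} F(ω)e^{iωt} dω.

f(t) = 3 t^{3} e^{- 20 t^{2}}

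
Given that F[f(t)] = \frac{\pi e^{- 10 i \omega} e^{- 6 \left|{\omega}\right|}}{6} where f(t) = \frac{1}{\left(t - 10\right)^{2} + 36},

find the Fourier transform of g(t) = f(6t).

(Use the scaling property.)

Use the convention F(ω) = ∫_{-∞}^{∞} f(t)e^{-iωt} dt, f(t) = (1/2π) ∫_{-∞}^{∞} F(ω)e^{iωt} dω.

F[g](ω) = \frac{\pi e^{- \frac{5 i \omega}{3} - \left|{\omega}\right|}}{36}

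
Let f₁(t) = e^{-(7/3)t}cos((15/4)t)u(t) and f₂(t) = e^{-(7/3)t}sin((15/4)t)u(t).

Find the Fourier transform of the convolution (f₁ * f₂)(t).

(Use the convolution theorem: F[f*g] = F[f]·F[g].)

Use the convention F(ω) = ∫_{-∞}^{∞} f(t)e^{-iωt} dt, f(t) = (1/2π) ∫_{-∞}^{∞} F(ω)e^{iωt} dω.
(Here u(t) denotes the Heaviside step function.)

F[f₁*f₂](ω) = \frac{25920 \left(3 i \omega + 7\right)}{\left(16 \left(3 i \omega + 7\right)^{2} + 2025\right)^{2}}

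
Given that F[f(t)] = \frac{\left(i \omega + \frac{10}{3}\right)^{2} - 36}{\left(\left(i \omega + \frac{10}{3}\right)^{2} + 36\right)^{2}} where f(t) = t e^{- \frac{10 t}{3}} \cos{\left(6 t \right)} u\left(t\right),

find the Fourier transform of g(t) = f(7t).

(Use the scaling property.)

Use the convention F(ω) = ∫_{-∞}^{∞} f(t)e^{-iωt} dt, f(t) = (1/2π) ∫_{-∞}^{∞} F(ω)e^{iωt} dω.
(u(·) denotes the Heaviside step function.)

F[g](ω) = \frac{63 \left(\left(3 i \omega + 70\right)^{2} - 15876\right)}{\left(\left(3 i \omega + 70\right)^{2} + 15876\right)^{2}}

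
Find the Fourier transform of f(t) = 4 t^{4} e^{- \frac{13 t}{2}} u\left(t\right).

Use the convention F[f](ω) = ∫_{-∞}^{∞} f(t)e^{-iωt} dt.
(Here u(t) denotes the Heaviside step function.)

F(ω) = \frac{3072}{\left(2 i \omega + 13\right)^{5}}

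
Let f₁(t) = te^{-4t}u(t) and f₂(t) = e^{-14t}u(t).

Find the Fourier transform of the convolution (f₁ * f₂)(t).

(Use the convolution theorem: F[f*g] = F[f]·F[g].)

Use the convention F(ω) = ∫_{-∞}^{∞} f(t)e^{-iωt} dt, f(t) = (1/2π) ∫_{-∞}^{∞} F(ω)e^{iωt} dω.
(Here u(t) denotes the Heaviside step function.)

F[f₁*f₂](ω) = \frac{1}{\left(i \omega + 4\right)^{2} \left(i \omega + 14\right)}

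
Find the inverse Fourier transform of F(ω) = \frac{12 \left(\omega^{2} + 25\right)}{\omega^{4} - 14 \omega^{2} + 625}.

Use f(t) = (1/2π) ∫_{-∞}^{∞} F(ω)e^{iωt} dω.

f(t) = 2 e^{- 3 \left|{t}\right|} \cos{\left(4 \left|{t}\right| \right)}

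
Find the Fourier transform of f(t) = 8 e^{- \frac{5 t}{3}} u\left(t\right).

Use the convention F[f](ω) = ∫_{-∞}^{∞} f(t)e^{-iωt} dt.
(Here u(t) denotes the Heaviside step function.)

F(ω) = \frac{24}{3 i \omega + 5}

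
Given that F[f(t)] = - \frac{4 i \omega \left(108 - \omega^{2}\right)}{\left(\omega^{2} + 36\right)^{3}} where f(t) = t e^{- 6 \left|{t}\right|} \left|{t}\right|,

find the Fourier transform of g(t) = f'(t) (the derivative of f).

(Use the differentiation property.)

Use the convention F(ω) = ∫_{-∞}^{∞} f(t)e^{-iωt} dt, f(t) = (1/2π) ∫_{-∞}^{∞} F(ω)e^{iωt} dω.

F[g](ω) = \frac{4 \omega^{2} \left(108 - \omega^{2}\right)}{\left(\omega^{2} + 36\right)^{3}}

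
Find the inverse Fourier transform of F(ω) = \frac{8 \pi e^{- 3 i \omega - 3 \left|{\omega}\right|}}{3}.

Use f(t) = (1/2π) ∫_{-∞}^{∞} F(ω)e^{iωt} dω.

f(t) = \frac{8}{\left(t - 3\right)^{2} + 9}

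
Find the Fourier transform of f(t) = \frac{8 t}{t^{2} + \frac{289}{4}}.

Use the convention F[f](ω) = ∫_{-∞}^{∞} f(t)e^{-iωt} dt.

F(ω) = - 8 i \pi e^{- \frac{17 \left|{\omega}\right|}{2}} \operatorname{sign}{\left(\omega \right)}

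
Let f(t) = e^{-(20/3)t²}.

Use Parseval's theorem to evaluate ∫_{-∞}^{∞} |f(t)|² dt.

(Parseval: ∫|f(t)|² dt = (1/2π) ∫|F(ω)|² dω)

∫|f(t)|² dt = \frac{\sqrt{30} \sqrt{\pi}}{20}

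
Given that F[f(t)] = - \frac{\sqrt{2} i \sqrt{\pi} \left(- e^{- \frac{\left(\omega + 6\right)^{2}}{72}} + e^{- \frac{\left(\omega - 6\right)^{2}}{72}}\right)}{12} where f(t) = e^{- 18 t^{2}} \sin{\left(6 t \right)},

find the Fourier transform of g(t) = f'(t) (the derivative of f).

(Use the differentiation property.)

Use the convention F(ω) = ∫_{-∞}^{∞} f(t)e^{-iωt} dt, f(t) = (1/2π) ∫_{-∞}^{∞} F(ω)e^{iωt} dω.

F[g](ω) = \frac{\sqrt{2} \sqrt{\pi} \omega \left(e^{\frac{\omega}{3}} - 1\right) e^{- \frac{\omega^{2}}{72} - \frac{\omega}{6} - \frac{1}{2}}}{12}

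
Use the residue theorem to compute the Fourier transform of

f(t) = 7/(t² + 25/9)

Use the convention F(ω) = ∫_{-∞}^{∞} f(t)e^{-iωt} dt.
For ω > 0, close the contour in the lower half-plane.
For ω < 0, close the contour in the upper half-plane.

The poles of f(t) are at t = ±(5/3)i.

Let g(z) = f(z)e^{-iωz}; for large |z| the factor e^{-iωz} decays in the lower half-plane when ω > 0 and in the upper half-plane when ω < 0.

Case ω > 0 (lower half-plane, clockwise contour ⇒ F(ω) = -2πi·ΣRes):
  Res_{z = - \frac{5 i}{3}} g(z) = \frac{21 i e^{- \frac{5 \omega}{3}}}{10}
  F(ω) = -2πi·ΣRes = \frac{21 \pi e^{- \frac{5 \omega}{3}}}{5}

Case ω < 0 (upper half-plane, counterclockwise contour ⇒ F(ω) = +2πi·ΣRes):
  Res_{z = \frac{5 i}{3}} g(z) = - \frac{21 i e^{\frac{5 \omega}{3}}}{10}
  F(ω) = 2πi·ΣRes = \frac{21 \pi e^{\frac{5 \omega}{3}}}{5}

Both cases combine into a single formula in |ω|:

F(ω) = \frac{21 \pi e^{- \frac{5 \left|{\omega}\right|}{3}}}{5}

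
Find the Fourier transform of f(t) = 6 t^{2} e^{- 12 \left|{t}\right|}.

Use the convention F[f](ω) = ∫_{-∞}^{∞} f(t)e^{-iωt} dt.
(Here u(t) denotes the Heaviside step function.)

F(ω) = \frac{864 \left(48 - \omega^{2}\right)}{\left(\omega^{2} + 144\right)^{3}}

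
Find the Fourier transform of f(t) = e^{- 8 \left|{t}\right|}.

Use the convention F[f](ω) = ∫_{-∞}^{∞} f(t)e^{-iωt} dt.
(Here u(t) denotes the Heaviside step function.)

F(ω) = \frac{16}{\omega^{2} + 64}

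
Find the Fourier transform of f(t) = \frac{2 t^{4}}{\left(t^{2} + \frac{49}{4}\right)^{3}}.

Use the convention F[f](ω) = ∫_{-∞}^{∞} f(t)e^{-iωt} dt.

F(ω) = \frac{\pi \left(49 \omega^{2} - 70 \left|{\omega}\right| + 12\right) e^{- \frac{7 \left|{\omega}\right|}{2}}}{56}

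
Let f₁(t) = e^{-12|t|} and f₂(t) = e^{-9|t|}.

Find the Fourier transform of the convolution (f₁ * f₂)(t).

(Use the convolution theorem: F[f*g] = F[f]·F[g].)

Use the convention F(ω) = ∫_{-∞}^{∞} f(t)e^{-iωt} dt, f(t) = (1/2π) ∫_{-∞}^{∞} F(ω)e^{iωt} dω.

F[f₁*f₂](ω) = \frac{432}{\left(\omega^{2} + 81\right) \left(\omega^{2} + 144\right)}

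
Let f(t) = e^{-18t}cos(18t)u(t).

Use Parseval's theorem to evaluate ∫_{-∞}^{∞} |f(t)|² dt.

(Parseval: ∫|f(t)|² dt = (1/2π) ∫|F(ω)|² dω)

∫|f(t)|² dt = \frac{1}{48}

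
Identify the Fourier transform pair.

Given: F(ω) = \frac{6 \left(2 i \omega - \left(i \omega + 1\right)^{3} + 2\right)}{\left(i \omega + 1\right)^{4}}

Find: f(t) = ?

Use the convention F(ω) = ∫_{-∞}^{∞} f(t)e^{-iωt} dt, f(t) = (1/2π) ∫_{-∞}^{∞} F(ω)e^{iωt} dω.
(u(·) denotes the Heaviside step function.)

f(t) = 6 \left(t^{2} - 1\right) e^{- t} u\left(t\right)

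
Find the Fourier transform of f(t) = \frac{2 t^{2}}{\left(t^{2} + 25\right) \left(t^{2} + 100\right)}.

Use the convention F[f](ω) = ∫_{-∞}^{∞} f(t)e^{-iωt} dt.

F(ω) = \frac{2 \pi \left(2 - e^{5 \left|{\omega}\right|}\right) e^{- 10 \left|{\omega}\right|}}{15}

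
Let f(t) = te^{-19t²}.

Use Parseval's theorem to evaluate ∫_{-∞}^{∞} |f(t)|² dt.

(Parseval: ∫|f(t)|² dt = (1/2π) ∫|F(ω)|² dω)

∫|f(t)|² dt = \frac{\sqrt{38} \sqrt{\pi}}{2888}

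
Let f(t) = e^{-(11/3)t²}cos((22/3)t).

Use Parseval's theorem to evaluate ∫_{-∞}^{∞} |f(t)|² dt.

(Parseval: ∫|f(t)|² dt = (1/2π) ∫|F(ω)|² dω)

∫|f(t)|² dt = \frac{\sqrt{66} \sqrt{\pi} \left(1 + e^{\frac{22}{3}}\right)}{44 e^{\frac{22}{3}}}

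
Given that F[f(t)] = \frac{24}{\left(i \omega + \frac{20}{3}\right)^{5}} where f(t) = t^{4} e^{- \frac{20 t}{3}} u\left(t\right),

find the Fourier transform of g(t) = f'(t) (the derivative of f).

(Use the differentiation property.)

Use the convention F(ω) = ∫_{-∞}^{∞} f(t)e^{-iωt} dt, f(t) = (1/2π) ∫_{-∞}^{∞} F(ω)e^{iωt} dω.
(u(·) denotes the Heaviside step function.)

F[g](ω) = \frac{5832 i \omega}{\left(3 i \omega + 20\right)^{5}}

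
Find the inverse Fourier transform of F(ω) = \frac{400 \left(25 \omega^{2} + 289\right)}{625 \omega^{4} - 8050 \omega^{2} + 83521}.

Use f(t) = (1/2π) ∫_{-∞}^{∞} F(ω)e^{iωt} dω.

f(t) = 5 e^{- \frac{8 \left|{t}\right|}{5}} \cos{\left(3 \left|{t}\right| \right)}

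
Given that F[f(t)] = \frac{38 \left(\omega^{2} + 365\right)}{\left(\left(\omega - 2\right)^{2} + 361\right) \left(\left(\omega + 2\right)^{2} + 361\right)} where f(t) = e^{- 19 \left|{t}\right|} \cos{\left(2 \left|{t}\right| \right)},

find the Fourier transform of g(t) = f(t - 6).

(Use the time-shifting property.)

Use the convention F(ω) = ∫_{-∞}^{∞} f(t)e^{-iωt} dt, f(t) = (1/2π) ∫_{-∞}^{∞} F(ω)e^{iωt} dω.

F[g](ω) = \frac{38 \left(\omega^{2} + 365\right) e^{- 6 i \omega}}{\omega^{4} + 714 \omega^{2} + 133225}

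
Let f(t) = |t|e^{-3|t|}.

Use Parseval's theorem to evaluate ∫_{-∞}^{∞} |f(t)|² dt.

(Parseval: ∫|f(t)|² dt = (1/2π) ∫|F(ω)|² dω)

∫|f(t)|² dt = \frac{1}{54}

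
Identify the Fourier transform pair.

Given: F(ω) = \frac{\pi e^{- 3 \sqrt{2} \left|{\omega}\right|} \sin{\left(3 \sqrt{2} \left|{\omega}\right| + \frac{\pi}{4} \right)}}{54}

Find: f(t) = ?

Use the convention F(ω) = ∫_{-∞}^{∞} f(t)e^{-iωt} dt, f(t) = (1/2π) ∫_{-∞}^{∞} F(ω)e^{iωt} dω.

f(t) = \frac{4}{t^{4} + 1296}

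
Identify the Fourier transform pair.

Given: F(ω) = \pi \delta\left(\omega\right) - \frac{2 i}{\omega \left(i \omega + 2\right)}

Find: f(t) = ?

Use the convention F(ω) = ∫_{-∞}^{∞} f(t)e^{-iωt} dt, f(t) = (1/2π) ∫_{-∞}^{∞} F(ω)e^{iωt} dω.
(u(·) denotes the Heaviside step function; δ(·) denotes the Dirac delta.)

f(t) = \left(1 - e^{- 2 t}\right) u\left(t\right)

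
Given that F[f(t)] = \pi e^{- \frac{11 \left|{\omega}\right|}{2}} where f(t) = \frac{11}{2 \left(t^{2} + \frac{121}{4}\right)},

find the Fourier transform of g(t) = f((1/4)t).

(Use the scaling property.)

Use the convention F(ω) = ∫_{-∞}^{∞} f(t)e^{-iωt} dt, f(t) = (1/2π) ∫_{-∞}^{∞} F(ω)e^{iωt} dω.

F[g](ω) = 4 \pi e^{- 22 \left|{\omega}\right|}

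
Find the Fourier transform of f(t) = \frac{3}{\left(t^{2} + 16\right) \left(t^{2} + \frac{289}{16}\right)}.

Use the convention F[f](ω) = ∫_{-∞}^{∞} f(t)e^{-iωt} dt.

F(ω) = \frac{4 \pi e^{- 4 \left|{\omega}\right|}}{11} - \frac{64 \pi e^{- \frac{17 \left|{\omega}\right|}{4}}}{187}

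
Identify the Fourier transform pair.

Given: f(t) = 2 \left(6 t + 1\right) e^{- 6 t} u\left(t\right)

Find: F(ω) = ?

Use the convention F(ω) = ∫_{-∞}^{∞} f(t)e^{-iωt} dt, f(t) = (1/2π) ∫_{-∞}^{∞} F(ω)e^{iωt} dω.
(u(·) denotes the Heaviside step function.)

F(ω) = \frac{2 \left(- i \omega - 12\right)}{\omega^{2} - 12 i \omega - 36}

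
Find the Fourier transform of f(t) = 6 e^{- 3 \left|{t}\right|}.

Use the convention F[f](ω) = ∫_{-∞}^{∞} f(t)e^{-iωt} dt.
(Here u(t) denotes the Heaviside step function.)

F(ω) = \frac{36}{\omega^{2} + 9}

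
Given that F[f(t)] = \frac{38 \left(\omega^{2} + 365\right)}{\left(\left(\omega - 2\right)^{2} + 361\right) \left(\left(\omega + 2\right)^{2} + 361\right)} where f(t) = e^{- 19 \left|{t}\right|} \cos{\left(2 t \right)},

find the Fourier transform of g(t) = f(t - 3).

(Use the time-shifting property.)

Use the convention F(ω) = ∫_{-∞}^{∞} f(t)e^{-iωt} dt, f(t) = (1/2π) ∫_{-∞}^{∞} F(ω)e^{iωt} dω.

F[g](ω) = \frac{38 \left(\omega^{2} + 365\right) e^{- 3 i \omega}}{\omega^{4} + 714 \omega^{2} + 133225}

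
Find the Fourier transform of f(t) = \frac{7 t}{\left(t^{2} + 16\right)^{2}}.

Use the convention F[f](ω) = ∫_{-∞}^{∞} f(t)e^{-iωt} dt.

F(ω) = - \frac{7 i \pi \omega e^{- 4 \left|{\omega}\right|}}{8}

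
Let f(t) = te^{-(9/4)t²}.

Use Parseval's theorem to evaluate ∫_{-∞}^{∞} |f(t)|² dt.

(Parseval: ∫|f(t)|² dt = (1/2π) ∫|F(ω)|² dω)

∫|f(t)|² dt = \frac{\sqrt{2} \sqrt{\pi}}{27}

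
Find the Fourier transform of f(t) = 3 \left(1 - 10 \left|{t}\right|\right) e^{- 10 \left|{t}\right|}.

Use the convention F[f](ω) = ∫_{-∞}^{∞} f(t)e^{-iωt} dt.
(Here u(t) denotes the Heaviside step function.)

F(ω) = \frac{120 \omega^{2}}{\left(\omega^{2} + 100\right)^{2}}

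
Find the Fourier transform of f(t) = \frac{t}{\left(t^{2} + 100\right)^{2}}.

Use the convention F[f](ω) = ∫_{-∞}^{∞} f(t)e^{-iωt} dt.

F(ω) = - \frac{i \pi \omega e^{- 10 \left|{\omega}\right|}}{20}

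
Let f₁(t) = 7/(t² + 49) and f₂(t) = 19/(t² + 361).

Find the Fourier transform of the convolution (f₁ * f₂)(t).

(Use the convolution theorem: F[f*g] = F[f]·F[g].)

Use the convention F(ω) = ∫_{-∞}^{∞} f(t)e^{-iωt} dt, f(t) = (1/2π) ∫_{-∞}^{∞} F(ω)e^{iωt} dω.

F[f₁*f₂](ω) = \pi^{2} e^{- 26 \left|{\omega}\right|}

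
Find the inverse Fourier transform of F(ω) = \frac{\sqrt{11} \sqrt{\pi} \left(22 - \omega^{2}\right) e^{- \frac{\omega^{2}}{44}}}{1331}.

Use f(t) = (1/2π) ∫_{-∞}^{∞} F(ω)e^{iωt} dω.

f(t) = 4 t^{2} e^{- 11 t^{2}}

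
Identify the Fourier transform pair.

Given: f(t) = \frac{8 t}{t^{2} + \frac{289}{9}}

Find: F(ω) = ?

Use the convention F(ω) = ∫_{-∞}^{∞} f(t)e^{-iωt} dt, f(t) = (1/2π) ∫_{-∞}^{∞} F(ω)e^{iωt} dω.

F(ω) = - 8 i \pi e^{- \frac{17 \left|{\omega}\right|}{3}} \operatorname{sign}{\left(\omega \right)}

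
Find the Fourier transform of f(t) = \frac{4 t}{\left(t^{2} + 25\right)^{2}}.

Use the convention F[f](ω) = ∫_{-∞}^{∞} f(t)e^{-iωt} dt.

F(ω) = - \frac{2 i \pi \omega e^{- 5 \left|{\omega}\right|}}{5}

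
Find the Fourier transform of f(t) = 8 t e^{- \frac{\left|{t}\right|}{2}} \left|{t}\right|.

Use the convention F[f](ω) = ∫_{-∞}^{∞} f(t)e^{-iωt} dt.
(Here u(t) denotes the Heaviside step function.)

F(ω) = \frac{512 i \omega \left(4 \omega^{2} - 3\right)}{\left(4 \omega^{2} + 1\right)^{3}}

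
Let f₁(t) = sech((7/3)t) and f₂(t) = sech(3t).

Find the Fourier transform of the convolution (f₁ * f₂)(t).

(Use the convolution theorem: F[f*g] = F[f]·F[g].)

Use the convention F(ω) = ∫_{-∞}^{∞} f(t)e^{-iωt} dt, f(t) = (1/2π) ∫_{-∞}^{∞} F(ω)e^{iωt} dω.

F[f₁*f₂](ω) = \frac{\pi^{2}}{7 \cosh{\left(\frac{\pi \omega}{6} \right)} \cosh{\left(\frac{3 \pi \omega}{14} \right)}}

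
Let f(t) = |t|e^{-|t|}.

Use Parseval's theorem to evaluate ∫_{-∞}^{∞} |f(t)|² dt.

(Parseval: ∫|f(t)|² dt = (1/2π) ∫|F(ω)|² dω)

∫|f(t)|² dt = \frac{1}{2}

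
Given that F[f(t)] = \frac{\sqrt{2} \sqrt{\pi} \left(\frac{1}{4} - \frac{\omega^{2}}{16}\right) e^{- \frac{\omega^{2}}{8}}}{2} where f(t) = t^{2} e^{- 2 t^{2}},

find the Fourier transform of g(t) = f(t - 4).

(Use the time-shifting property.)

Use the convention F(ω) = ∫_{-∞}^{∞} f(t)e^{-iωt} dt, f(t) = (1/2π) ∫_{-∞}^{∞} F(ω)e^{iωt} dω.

F[g](ω) = \frac{\sqrt{2} \sqrt{\pi} \left(4 - \omega^{2}\right) e^{- \frac{\omega \left(\omega + 32 i\right)}{8}}}{32}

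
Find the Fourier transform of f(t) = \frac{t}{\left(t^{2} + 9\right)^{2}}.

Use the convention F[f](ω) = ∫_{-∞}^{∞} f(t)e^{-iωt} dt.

F(ω) = - \frac{i \pi \omega e^{- 3 \left|{\omega}\right|}}{6}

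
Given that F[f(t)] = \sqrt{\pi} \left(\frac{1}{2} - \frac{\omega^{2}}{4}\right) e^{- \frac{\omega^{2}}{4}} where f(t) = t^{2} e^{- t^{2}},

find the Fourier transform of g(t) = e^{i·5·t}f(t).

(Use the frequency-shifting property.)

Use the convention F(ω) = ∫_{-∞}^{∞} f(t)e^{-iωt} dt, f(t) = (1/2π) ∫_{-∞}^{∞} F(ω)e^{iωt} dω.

F[g](ω) = \frac{\sqrt{\pi} \left(2 - \left(\omega - 5\right)^{2}\right) e^{- \frac{\left(\omega - 5\right)^{2}}{4}}}{4}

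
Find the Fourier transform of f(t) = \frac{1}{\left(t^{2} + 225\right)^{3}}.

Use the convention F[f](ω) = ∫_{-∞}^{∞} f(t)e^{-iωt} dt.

F(ω) = \frac{\pi \left(75 \omega^{2} + 15 \left|{\omega}\right| + 1\right) e^{- 15 \left|{\omega}\right|}}{2025000}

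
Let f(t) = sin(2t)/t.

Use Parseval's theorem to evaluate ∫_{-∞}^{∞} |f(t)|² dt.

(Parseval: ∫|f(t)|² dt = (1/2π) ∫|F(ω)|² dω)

∫|f(t)|² dt = 2 \pi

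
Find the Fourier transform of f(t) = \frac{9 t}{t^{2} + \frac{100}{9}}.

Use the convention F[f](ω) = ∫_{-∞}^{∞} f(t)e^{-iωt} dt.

F(ω) = - 9 i \pi e^{- \frac{10 \left|{\omega}\right|}{3}} \operatorname{sign}{\left(\omega \right)}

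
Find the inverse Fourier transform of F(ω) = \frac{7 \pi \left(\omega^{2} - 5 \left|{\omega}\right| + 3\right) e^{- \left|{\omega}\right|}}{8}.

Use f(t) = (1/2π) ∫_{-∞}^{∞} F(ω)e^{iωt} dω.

f(t) = \frac{7 t^{4}}{\left(t^{2} + 1\right)^{3}}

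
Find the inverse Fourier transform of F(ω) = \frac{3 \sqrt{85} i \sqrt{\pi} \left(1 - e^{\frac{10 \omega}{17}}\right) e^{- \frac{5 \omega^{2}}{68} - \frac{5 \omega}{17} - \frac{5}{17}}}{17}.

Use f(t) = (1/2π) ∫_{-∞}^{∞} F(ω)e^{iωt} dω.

f(t) = 6 e^{- \frac{17 t^{2}}{5}} \sin{\left(2 t \right)}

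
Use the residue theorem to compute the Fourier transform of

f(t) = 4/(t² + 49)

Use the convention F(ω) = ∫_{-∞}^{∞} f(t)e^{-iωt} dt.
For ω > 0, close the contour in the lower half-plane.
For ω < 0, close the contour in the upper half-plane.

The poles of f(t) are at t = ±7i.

Let g(z) = f(z)e^{-iωz}; for large |z| the factor e^{-iωz} decays in the lower half-plane when ω > 0 and in the upper half-plane when ω < 0.

Case ω > 0 (lower half-plane, clockwise contour ⇒ F(ω) = -2πi·ΣRes):
  Res_{z = - 7 i} g(z) = \frac{2 i e^{- 7 \omega}}{7}
  F(ω) = -2πi·ΣRes = \frac{4 \pi e^{- 7 \omega}}{7}

Case ω < 0 (upper half-plane, counterclockwise contour ⇒ F(ω) = +2πi·ΣRes):
  Res_{z = 7 i} g(z) = - \frac{2 i e^{7 \omega}}{7}
  F(ω) = 2πi·ΣRes = \frac{4 \pi e^{7 \omega}}{7}

Both cases combine into a single formula in |ω|:

F(ω) = \frac{4 \pi e^{- 7 \left|{\omega}\right|}}{7}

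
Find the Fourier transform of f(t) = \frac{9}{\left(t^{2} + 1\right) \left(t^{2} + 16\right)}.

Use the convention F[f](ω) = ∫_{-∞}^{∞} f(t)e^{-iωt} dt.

F(ω) = \frac{3 \pi \left(4 e^{3 \left|{\omega}\right|} - 1\right) e^{- 4 \left|{\omega}\right|}}{20}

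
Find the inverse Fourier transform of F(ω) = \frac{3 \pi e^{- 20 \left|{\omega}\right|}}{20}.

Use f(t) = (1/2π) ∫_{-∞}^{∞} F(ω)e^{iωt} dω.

f(t) = \frac{3}{t^{2} + 400}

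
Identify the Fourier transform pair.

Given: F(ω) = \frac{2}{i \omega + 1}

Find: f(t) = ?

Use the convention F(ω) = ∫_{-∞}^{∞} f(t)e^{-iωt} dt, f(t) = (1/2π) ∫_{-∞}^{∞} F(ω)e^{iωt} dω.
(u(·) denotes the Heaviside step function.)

f(t) = 2 e^{- t} u\left(t\right)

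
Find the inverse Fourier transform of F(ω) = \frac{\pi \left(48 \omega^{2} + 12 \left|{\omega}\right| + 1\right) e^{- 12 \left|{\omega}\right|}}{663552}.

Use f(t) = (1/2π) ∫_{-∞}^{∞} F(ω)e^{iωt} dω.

f(t) = \frac{1}{\left(t^{2} + 144\right)^{3}}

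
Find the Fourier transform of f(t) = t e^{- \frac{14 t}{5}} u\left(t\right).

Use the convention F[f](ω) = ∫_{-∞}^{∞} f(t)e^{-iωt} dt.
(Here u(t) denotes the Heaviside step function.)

F(ω) = \frac{25}{\left(5 i \omega + 14\right)^{2}}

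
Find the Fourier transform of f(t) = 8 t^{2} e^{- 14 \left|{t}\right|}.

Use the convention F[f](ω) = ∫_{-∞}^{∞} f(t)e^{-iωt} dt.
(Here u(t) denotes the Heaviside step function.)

F(ω) = \frac{448 \left(196 - 3 \omega^{2}\right)}{\left(\omega^{2} + 196\right)^{3}}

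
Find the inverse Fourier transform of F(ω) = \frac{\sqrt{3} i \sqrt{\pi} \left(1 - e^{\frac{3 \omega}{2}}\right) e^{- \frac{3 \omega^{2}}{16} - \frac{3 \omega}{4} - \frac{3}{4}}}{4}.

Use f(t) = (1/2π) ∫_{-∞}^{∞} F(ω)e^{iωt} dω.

f(t) = e^{- \frac{4 t^{2}}{3}} \sin{\left(2 t \right)}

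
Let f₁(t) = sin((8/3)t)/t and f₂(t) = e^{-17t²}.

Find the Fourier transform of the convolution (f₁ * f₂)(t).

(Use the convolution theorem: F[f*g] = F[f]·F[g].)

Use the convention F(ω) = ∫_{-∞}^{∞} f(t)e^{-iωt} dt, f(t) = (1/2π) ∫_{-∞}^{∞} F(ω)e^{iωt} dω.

F[f₁*f₂](ω) = \begin{cases} \frac{\sqrt{17} \pi^{\frac{3}{2}} e^{- \frac{\omega^{2}}{68}}}{17} & \text{for}\: \omega > - \frac{8}{3} \wedge \omega < \frac{8}{3} \\0 & \text{otherwise} \end{cases}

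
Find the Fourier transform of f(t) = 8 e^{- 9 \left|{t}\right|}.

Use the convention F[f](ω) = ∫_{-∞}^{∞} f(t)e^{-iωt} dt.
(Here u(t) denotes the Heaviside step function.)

F(ω) = \frac{144}{\omega^{2} + 81}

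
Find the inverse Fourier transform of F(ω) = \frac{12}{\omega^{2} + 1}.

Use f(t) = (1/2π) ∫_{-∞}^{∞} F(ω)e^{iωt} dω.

f(t) = 6 e^{- \left|{t}\right|}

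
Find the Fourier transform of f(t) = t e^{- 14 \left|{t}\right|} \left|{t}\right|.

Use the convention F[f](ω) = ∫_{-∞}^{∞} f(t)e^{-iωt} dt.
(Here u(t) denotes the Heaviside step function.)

F(ω) = \frac{4 i \omega \left(\omega^{2} - 588\right)}{\left(\omega^{2} + 196\right)^{3}}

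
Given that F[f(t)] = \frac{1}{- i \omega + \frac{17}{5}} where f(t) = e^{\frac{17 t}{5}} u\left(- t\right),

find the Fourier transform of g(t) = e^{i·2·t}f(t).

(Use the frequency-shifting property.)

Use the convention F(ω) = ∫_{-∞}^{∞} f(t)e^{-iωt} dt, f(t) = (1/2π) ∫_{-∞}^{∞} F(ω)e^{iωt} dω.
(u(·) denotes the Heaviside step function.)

F[g](ω) = - \frac{5}{5 i \left(\omega - 2\right) - 17}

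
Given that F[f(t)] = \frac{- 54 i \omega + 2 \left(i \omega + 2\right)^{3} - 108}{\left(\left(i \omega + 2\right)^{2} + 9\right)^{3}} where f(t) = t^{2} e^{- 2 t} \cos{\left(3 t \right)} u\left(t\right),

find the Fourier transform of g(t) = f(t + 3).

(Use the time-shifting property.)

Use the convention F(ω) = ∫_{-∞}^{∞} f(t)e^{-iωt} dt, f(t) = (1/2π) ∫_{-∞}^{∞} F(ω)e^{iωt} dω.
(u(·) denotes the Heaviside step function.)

F[g](ω) = \frac{2 \left(- 27 i \omega + \left(i \omega + 2\right)^{3} - 54\right) e^{3 i \omega}}{\left(\left(i \omega + 2\right)^{2} + 9\right)^{3}}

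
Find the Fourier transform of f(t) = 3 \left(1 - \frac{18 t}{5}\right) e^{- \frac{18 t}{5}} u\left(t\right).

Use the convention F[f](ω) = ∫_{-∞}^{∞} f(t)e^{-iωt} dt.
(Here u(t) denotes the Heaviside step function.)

F(ω) = \frac{75 i \omega}{- 25 \omega^{2} + 180 i \omega + 324}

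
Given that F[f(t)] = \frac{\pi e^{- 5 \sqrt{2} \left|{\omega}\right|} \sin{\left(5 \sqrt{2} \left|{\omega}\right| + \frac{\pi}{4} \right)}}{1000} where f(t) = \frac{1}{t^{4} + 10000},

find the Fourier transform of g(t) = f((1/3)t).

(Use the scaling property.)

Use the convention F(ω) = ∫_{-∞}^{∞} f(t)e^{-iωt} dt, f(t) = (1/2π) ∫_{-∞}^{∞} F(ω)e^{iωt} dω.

F[g](ω) = \frac{3 \pi e^{- 15 \sqrt{2} \left|{\omega}\right|} \sin{\left(15 \sqrt{2} \left|{\omega}\right| + \frac{\pi}{4} \right)}}{1000}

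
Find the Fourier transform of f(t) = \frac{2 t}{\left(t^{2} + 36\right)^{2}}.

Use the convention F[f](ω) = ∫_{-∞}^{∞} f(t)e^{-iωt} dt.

F(ω) = - \frac{i \pi \omega e^{- 6 \left|{\omega}\right|}}{6}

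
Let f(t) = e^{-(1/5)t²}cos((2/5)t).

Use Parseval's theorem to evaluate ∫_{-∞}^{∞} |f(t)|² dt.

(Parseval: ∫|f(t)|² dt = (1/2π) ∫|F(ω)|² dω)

∫|f(t)|² dt = \frac{\sqrt{10} \sqrt{\pi} \left(1 + e^{\frac{2}{5}}\right)}{4 e^{\frac{2}{5}}}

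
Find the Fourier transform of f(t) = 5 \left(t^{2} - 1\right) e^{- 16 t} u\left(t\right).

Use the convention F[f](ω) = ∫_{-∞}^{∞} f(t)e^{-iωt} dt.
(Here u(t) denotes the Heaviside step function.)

F(ω) = \frac{5 \left(2 i \omega - \left(i \omega + 16\right)^{3} + 32\right)}{\left(i \omega + 16\right)^{4}}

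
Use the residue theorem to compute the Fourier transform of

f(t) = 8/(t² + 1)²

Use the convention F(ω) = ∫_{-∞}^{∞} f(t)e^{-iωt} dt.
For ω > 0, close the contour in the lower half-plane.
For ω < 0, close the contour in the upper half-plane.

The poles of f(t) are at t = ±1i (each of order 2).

Let g(z) = f(z)e^{-iωz}; for large |z| the factor e^{-iωz} decays in the lower half-plane when ω > 0 and in the upper half-plane when ω < 0.

Case ω > 0 (lower half-plane, clockwise contour ⇒ F(ω) = -2πi·ΣRes):
  Res_{z = - i} g(z) = 2 i \left(\omega + 1\right) e^{- \omega} (pole of order 2)
  F(ω) = -2πi·ΣRes = 4 \pi \left(\omega + 1\right) e^{- \omega}

Case ω < 0 (upper half-plane, counterclockwise contour ⇒ F(ω) = +2πi·ΣRes):
  Res_{z = i} g(z) = 2 i \left(\omega - 1\right) e^{\omega} (pole of order 2)
  F(ω) = 2πi·ΣRes = 4 \pi \left(1 - \omega\right) e^{\omega}

Both cases combine into a single formula in |ω|:

F(ω) = 4 \pi \left(\left|{\omega}\right| + 1\right) e^{- \left|{\omega}\right|}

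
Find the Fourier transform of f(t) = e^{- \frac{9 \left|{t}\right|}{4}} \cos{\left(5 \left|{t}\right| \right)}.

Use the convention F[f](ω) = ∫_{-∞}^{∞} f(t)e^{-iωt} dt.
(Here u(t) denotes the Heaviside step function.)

F(ω) = \frac{72 \left(16 \omega^{2} + 481\right)}{256 \omega^{4} - 10208 \omega^{2} + 231361}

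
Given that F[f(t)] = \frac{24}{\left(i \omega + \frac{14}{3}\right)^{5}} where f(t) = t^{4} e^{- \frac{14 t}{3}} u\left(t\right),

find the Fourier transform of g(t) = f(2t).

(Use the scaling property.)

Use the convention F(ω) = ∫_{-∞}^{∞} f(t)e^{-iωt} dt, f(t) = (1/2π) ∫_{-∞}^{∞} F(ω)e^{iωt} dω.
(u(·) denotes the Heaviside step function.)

F[g](ω) = \frac{93312}{\left(3 i \omega + 28\right)^{5}}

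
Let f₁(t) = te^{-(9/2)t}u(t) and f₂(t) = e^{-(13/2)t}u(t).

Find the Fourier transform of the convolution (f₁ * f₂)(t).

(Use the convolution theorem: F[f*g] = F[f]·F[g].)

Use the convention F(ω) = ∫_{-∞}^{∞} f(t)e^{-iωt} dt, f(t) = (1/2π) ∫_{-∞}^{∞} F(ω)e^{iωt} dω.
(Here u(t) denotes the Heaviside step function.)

F[f₁*f₂](ω) = \frac{8}{\left(2 i \omega + 9\right)^{2} \left(2 i \omega + 13\right)}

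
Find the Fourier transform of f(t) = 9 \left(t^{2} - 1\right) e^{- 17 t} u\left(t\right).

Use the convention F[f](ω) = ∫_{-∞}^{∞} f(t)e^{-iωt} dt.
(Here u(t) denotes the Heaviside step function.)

F(ω) = \frac{9 \left(2 i \omega - \left(i \omega + 17\right)^{3} + 34\right)}{\left(i \omega + 17\right)^{4}}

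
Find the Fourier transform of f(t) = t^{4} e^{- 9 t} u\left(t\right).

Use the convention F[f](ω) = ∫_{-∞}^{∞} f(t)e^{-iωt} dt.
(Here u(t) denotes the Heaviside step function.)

F(ω) = \frac{24}{\left(i \omega + 9\right)^{5}}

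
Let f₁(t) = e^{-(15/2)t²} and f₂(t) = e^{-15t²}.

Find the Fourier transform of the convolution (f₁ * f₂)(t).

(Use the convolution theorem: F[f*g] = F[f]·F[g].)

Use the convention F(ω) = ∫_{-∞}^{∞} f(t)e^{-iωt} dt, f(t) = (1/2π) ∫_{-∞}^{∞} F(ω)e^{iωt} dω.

F[f₁*f₂](ω) = \frac{\sqrt{2} \pi e^{- \frac{\omega^{2}}{20}}}{15}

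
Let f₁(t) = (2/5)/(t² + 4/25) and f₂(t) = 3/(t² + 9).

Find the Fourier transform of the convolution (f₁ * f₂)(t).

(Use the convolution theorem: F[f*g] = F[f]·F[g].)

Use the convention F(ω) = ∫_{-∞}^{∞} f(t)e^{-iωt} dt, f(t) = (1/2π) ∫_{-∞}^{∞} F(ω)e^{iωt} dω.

F[f₁*f₂](ω) = \pi^{2} e^{- \frac{17 \left|{\omega}\right|}{5}}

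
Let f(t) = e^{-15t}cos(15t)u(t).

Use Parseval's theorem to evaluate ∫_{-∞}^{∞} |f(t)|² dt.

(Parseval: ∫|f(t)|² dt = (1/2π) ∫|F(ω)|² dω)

∫|f(t)|² dt = \frac{1}{40}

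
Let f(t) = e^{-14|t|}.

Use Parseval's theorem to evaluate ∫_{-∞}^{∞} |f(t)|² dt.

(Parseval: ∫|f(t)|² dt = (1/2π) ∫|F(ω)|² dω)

∫|f(t)|² dt = \frac{1}{14}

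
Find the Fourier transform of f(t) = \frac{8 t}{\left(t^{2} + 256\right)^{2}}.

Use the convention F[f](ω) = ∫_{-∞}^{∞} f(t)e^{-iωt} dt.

F(ω) = - \frac{i \pi \omega e^{- 16 \left|{\omega}\right|}}{4}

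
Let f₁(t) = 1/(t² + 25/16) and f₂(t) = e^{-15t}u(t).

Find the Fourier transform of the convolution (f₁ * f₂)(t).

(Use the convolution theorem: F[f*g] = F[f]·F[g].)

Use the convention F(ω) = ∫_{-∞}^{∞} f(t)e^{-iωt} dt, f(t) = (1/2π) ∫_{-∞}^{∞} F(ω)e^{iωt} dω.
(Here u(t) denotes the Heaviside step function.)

F[f₁*f₂](ω) = \frac{4 \pi e^{- \frac{5 \left|{\omega}\right|}{4}}}{5 \left(i \omega + 15\right)}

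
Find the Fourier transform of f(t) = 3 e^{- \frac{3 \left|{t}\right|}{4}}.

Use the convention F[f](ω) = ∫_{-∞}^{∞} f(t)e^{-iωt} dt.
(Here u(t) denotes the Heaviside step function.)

F(ω) = \frac{72}{16 \omega^{2} + 9}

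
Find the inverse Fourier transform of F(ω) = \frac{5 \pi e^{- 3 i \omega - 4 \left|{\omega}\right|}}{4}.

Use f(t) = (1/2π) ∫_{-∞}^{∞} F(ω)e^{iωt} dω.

f(t) = \frac{5}{\left(t - 3\right)^{2} + 16}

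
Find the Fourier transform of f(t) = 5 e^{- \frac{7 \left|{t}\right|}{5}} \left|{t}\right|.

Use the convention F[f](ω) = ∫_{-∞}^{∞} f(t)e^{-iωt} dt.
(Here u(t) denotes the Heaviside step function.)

F(ω) = \frac{250 \left(49 - 25 \omega^{2}\right)}{\left(25 \omega^{2} + 49\right)^{2}}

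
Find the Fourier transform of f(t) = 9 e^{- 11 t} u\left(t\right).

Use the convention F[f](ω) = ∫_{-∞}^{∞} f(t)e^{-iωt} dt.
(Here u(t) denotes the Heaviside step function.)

F(ω) = \frac{9}{i \omega + 11}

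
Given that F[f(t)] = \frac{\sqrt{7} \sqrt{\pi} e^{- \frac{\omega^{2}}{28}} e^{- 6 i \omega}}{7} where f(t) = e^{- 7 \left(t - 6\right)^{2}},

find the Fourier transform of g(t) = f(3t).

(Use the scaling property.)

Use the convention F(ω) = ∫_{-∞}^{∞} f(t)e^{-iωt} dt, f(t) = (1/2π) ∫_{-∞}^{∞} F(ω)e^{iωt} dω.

F[g](ω) = \frac{\sqrt{7} \sqrt{\pi} e^{- \frac{\omega \left(\omega + 504 i\right)}{252}}}{21}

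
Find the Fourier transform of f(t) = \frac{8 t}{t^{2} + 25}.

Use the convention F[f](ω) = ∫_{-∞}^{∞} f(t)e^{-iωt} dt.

F(ω) = - 8 i \pi e^{- 5 \left|{\omega}\right|} \operatorname{sign}{\left(\omega \right)}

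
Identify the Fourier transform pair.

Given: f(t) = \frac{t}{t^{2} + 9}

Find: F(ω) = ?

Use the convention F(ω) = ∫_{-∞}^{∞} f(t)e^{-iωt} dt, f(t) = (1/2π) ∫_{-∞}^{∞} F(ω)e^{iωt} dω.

F(ω) = - i \pi e^{- 3 \left|{\omega}\right|} \operatorname{sign}{\left(\omega \right)}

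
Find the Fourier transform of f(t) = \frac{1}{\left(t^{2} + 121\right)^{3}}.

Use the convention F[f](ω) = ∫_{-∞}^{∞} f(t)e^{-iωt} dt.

F(ω) = \frac{\pi \left(121 \omega^{2} + 33 \left|{\omega}\right| + 3\right) e^{- 11 \left|{\omega}\right|}}{1288408}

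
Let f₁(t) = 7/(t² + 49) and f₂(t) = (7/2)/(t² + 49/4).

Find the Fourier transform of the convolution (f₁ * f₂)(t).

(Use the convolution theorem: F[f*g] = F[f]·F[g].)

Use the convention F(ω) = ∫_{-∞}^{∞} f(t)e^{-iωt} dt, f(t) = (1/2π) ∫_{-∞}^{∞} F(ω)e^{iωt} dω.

F[f₁*f₂](ω) = \pi^{2} e^{- \frac{21 \left|{\omega}\right|}{2}}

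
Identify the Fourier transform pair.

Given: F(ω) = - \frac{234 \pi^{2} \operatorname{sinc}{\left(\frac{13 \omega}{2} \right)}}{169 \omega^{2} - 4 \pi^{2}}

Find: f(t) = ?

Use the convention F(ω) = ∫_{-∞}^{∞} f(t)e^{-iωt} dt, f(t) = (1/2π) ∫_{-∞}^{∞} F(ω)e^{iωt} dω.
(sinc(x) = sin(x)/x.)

f(t) = 9 \left(\begin{cases} \cos^{2}{\left(\frac{\pi t}{13} \right)} & \text{for}\: \left|{t}\right| < \frac{13}{2} \\0 & \text{otherwise} \end{cases}\right)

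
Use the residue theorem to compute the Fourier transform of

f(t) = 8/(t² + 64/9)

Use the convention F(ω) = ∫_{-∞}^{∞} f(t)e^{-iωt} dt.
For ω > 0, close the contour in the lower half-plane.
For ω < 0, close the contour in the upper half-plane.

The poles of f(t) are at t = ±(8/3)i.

Let g(z) = f(z)e^{-iωz}; for large |z| the factor e^{-iωz} decays in the lower half-plane when ω > 0 and in the upper half-plane when ω < 0.

Case ω > 0 (lower half-plane, clockwise contour ⇒ F(ω) = -2πi·ΣRes):
  Res_{z = - \frac{8 i}{3}} g(z) = \frac{3 i e^{- \frac{8 \omega}{3}}}{2}
  F(ω) = -2πi·ΣRes = 3 \pi e^{- \frac{8 \omega}{3}}

Case ω < 0 (upper half-plane, counterclockwise contour ⇒ F(ω) = +2πi·ΣRes):
  Res_{z = \frac{8 i}{3}} g(z) = - \frac{3 i e^{\frac{8 \omega}{3}}}{2}
  F(ω) = 2πi·ΣRes = 3 \pi e^{\frac{8 \omega}{3}}

Both cases combine into a single formula in |ω|:

F(ω) = 3 \pi e^{- \frac{8 \left|{\omega}\right|}{3}}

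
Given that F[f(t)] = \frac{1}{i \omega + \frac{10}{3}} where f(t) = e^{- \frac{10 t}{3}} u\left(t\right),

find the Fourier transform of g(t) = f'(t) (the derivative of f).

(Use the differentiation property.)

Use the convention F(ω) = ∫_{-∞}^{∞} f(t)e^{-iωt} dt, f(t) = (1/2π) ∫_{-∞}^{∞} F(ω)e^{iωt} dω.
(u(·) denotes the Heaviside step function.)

F[g](ω) = \frac{3 \omega}{3 \omega - 10 i}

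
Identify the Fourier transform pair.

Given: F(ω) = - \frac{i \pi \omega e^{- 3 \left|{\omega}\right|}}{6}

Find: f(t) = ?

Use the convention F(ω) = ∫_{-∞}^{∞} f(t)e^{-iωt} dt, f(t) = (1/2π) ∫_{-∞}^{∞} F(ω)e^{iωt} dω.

f(t) = \frac{t}{\left(t^{2} + 9\right)^{2}}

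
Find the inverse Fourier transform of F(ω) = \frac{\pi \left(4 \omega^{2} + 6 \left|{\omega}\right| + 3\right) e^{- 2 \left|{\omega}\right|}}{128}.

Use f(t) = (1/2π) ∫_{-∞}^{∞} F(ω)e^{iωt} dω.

f(t) = \frac{2}{\left(t^{2} + 4\right)^{3}}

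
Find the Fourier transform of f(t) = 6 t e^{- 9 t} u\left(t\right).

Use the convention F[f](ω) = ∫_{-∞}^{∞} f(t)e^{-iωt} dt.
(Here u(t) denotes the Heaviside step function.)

F(ω) = \frac{6}{\left(i \omega + 9\right)^{2}}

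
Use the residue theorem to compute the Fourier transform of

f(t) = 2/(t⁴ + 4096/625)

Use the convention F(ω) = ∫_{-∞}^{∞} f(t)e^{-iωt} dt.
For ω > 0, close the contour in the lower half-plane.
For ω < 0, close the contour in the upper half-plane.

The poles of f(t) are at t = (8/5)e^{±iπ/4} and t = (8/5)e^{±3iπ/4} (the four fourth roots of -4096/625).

Let g(z) = f(z)e^{-iωz}; for large |z| the factor e^{-iωz} decays in the lower half-plane when ω > 0 and in the upper half-plane when ω < 0.

Case ω > 0 (lower half-plane, clockwise contour ⇒ F(ω) = -2πi·ΣRes):
  Res_{z = - \frac{4 \sqrt{2}}{5} - \frac{4 \sqrt{2} i}{5}} g(z) = \frac{125 \sqrt{2} i \left(1 - i\right) e^{\frac{4 \sqrt{2} \omega \left(-1 + i\right)}{5}}}{2048}
  Res_{z = \frac{4 \sqrt{2}}{5} - \frac{4 \sqrt{2} i}{5}} g(z) = \frac{125 \sqrt{2} i \left(1 + i\right) e^{- \frac{4 \sqrt{2} \omega \left(1 + i\right)}{5}}}{2048}
  F(ω) = -2πi·ΣRes = \frac{125 \sqrt{2} \pi \left(1 - i\right) \left(e^{\frac{8 \sqrt{2} i \omega}{5}} + i\right) e^{- \frac{4 \sqrt{2} \omega \left(1 + i\right)}{5}}}{1024} = \frac{125 \sqrt{2} \pi \left(\sin{\left(\frac{4 \sqrt{2} \omega}{5} \right)} + \cos{\left(\frac{4 \sqrt{2} \omega}{5} \right)}\right) e^{- \frac{4 \sqrt{2} \omega}{5}}}{512}

Case ω < 0 (upper half-plane, counterclockwise contour ⇒ F(ω) = +2πi·ΣRes):
  Res_{z = \frac{4 \sqrt{2}}{5} + \frac{4 \sqrt{2} i}{5}} g(z) = \frac{125 \sqrt{2} i \left(-1 + i\right) e^{\frac{4 \sqrt{2} \omega \left(1 - i\right)}{5}}}{2048}
  Res_{z = - \frac{4 \sqrt{2}}{5} + \frac{4 \sqrt{2} i}{5}} g(z) = \frac{125 \sqrt{2} \left(1 - i\right) e^{\frac{4 \sqrt{2} \omega \left(1 + i\right)}{5}}}{2048}
  F(ω) = 2πi·ΣRes = - \frac{125 \sqrt{2} i \pi \left(i \left(1 - i\right) e^{\frac{4 \sqrt{2} \omega \left(1 - i\right)}{5}} - \left(1 - i\right) e^{\frac{4 \sqrt{2} \omega \left(1 + i\right)}{5}}\right)}{1024} = \frac{125 \sqrt{2} \pi \left(- \sin{\left(\frac{4 \sqrt{2} \omega}{5} \right)} + \cos{\left(\frac{4 \sqrt{2} \omega}{5} \right)}\right) e^{\frac{4 \sqrt{2} \omega}{5}}}{512}

Both cases combine into a single formula in |ω|:

F(ω) = \frac{125 \sqrt{2} \pi \left(\sin{\left(\frac{4 \sqrt{2} \left|{\omega}\right|}{5} \right)} + \cos{\left(\frac{4 \sqrt{2} \left|{\omega}\right|}{5} \right)}\right) e^{- \frac{4 \sqrt{2} \left|{\omega}\right|}{5}}}{512}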